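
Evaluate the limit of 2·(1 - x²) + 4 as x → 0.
Direct substitution at x = 0 gives 6.

Final answer: 6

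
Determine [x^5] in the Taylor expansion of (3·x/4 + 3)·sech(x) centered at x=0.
Expand to order 5: (3·x/4 + 3)·sech(x) = 5·x^5/32 + 5·x^4/8 - 3·x^3/8 - 3·x^2/2 + 3·x/4 + 3 + O(x^6).
The coefficient of x^5 is 5/32.

Final answer: 5/32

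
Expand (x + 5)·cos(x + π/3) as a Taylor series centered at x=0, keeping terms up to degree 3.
x^3·(-1/4 + 5·√(3)/12) + x^2·(-5/4 - √(3)/2) + x·(1/2 - 5·√(3)/2) + 5/2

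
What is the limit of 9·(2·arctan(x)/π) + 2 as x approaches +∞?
Evaluate the dominant behaviour as x → +∞; each term tends to a finite value or vanishes.
Limit = 11.

Final answer: 11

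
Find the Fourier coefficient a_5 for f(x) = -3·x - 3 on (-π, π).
a_5 = (1/π) ∫_{-π}^{π} f(x)·cos(5x) dx.
Evaluate the integral (use parity and integration by parts as needed): a_5 = 0.

Final answer: 0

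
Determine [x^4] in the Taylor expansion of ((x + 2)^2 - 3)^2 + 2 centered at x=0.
Expand to order 4: ((x + 2)^2 - 3)^2 + 2 = x^4 + 8·x^3 + 18·x^2 + 8·x + 3 + O(x^5).
The coefficient of x^4 is 1.

Final answer: 1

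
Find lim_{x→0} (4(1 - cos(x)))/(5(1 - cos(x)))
Both numerator and denominator → 0 as x → 0; this is a 0/0 indeterminate form.
Expand each to leading order near x = 0: numerator ~ 2·x^2, denominator ~ 5·x^2/2.
The limit of the ratio is 4/5.

Final answer: 4/5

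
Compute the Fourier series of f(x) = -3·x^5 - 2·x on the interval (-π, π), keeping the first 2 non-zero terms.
(-724 - 6·π^4 + 120·π^2)·sin(x) + (-15·π^2 + 49/2 + 3·π^4)·sin(2·x)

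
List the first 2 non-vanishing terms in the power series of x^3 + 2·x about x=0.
x^3 + 2·x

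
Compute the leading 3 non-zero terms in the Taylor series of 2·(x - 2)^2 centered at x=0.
2·x^2 - 8·x + 8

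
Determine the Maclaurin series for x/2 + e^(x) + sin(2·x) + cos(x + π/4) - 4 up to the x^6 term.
x^6·(1/720 - √(2)/1440) + x^5·(11/40 - √(2)/240) + x^4·(√(2)/48 + 1/24) + x^3·(-7/6 + √(2)/12) + x^2·(1/2 - √(2)/4) + x·(7/2 - √(2)/2) - 3 + √(2)/2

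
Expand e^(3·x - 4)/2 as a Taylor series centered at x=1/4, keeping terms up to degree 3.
e^(-13/4)/2 + 3·e^(-13/4)·(x - 1/4)/2 + 9·e^(-13/4)·(x - 1/4)^2/4 + 9·e^(-13/4)·(x - 1/4)^3/4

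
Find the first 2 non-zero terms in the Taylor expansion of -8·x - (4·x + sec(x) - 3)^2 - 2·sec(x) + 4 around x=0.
8·x - 2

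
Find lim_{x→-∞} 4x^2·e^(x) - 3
The product is a 0·∞ indeterminate form at x → -∞.
Rewrite the product as 4x^2 / e^(-x) (an ∞/∞ form) and apply L'Hôpital, or use the standard hierarchy e^(|x|) ≫ |x^2| as x → -∞.
The indeterminate product → 0, so the limit = -3.

Final answer: -3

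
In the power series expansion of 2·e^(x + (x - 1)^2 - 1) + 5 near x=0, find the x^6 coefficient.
Expand to order 6: 2·e^(x + (x - 1)^2 - 1) + 5 = 331·x^6/360 - 27·x^5/20 + 25·x^4/12 - 7·x^3/3 + 3·x^2 - 2·x + 7 + O(x^7).
The coefficient of x^6 is 331/360.

Final answer: 331/360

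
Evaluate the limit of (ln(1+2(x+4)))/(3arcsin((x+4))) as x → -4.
Both numerator and denominator → 0 as x → -4; this is a 0/0 indeterminate form.
Expand each to leading order near x = -4: numerator ~ 2·(x + 4), denominator ~ 3·(x + 4).
The limit of the ratio is 2/3.

Final answer: 2/3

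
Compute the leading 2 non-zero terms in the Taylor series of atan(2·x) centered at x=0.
-8·x^3/3 + 2·x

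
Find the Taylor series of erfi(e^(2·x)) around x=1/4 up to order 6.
erfi(e^(1/2)) + 4·e^(1/2)·e^(e)·(x - 1/4)/√(π) + (4·e^(1/2)·e^(e) + 8·e^(3/2)·e^(e))·(x - 1/4)^2/√(π) + (8·e^(1/2)·e^(e) + 64·e^(3/2)·e^(e) + 32·e^(5/2)·e^(e))·(x - 1/4)^3/(3·√(π)) + (4·e^(1/2)·e^(e) + 104·e^(3/2)·e^(e) + 32·e^(7/2)·e^(e) + 144·e^(5/2)·e^(e))·(x - 1/4)^4/(3·√(π)) + (8·e^(1/2)·e^(e) + 640·e^(3/2)·e^(e) + 128·e^(9/2)·e^(e) + 1856·e^(5/2)·e^(e) + 1024·e^(7/2)·e^(e))·(x - 1/4)^5/(15·√(π)) + (8·e^(1/2)·e^(e) + 1936·e^(3/2)·e^(e) + 256·e^(11/2)·e^(e) + 10560·e^(5/2)·e^(e) + 3200·e^(9/2)·e^(e) + 10880·e^(7/2)·e^(e))·(x - 1/4)^6/(45·√(π))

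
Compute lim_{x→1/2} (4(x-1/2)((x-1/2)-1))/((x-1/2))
Both numerator and denominator → 0 as x → 1/2; this is a 0/0 indeterminate form.
Expand each to leading order near x = 1/2: numerator ~ -4·(x - 1/2), denominator ~ (x - 1/2).
The limit of the ratio is -4.

Final answer: -4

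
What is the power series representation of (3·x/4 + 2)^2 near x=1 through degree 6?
121/16 + 33·(x - 1)/8 + 9·(x - 1)^2/16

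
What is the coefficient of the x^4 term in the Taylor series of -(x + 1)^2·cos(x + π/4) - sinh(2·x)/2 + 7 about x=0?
Expand to order 4: -(x + 1)^2·cos(x + π/4) - sinh(2·x)/2 + 7 = √(2)·x^4/16 + x^3·(-2/3 + 11·√(2)/12) + 3·√(2)·x^2/4 + x·(-1 - √(2)/2) - √(2)/2 + 7 + O(x^5).
The coefficient of x^4 is √(2)/16.

Final answer: √(2)/16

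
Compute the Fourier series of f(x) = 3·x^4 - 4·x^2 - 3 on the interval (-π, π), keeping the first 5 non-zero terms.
(160 - 24·π^2)·cos(x) + (-13 + 6·π^2)·cos(2·x) + (32/9 - 8·π^2/3)·cos(3·x) + (-25/16 + 3·π^2/2)·cos(4·x) - 4·π^2/3 - 3 + 3·π^4/5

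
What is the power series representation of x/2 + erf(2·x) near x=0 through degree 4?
-16·x^3/(3·√(π)) + x·(1/2 + 4/√(π))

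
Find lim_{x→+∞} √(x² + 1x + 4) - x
This is an ∞ − ∞ indeterminate form.
Multiply and divide by the conjugate √(x²+1x + 4) + x; the x² terms cancel, leaving (1x + 4)/(√(x²+1x + 4)+x) → 1/2.
Limit = 1/2.

Final answer: 1/2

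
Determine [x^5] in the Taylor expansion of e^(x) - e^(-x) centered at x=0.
Expand to order 5: e^(x) - e^(-x) = x^5/60 + x^3/3 + 2·x + O(x^6).
The coefficient of x^5 is 1/60.

Final answer: 1/60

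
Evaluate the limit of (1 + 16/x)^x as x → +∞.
As x → +∞: this is the defining limit (1 + 16/x)^x → e^16.
Limit = e^(16).

Final answer: e^(16)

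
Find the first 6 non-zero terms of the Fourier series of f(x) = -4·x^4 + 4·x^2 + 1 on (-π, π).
(-208 + 32·π^2)·cos(x) + (16 - 8·π^2)·cos(2·x) + (-112/27 + 32·π^2/9)·cos(3·x) + (7/4 - 2·π^2)·cos(4·x) + (-592/625 + 32·π^2/25)·cos(5·x) - 4·π^4/5 + 1 + 4·π^2/3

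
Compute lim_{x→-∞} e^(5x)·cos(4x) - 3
Evaluate the dominant behaviour as x → -∞; each term tends to a finite value or vanishes.
Limit = -3.

Final answer: -3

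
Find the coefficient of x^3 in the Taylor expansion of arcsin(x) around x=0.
Expand to order 3: arcsin(x) = x^3/6 + x + O(x^4).
The coefficient of x^3 is 1/6.

Final answer: 1/6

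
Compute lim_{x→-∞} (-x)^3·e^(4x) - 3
The product is a 0·∞ indeterminate form at x → -∞.
Rewrite the product as (-x)^3 / e^(-4x) (an ∞/∞ form) and apply L'Hôpital, or use the standard hierarchy e^(4|x|) ≫ |(-x)^3| as x → -∞.
The indeterminate product → 0, so the limit = -3.

Final answer: -3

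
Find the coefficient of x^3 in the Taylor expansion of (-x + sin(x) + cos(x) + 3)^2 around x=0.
Expand to order 3: (-x + sin(x) + cos(x) + 3)^2 = -4·x^3/3 - 4·x^2 + 16 + O(x^4).
The coefficient of x^3 is -4/3.

Final answer: -4/3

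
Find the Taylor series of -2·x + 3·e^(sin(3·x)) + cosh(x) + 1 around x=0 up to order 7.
729·x^7/10 - 82·x^6/9 - 243·x^5/5 - 91·x^4/3 + 14·x^2 + 7·x + 5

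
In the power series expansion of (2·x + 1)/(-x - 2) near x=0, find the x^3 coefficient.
Expand to order 3: (2·x + 1)/(-x - 2) = -3·x^3/16 + 3·x^2/8 - 3·x/4 - 1/2 + O(x^4).
The coefficient of x^3 is -3/16.

Final answer: -3/16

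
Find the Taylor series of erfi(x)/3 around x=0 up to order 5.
x^5/(15·√(π)) + 2·x^3/(9·√(π)) + 2·x/(3·√(π))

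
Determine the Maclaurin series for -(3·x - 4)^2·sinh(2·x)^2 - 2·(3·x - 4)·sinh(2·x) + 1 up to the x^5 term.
1952·x^5/15 - 388·x^4/3 + 320·x^3/3 - 76·x^2 + 16·x + 1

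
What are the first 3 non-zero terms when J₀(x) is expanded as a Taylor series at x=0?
x^4/64 - x^2/4 + 1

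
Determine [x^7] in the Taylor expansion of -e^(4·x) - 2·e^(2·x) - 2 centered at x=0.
Expand to order 7: -e^(4·x) - 2·e^(2·x) - 2 = -208·x^7/63 - 88·x^6/15 - 136·x^5/15 - 12·x^4 - 40·x^3/3 - 12·x^2 - 8·x - 5 + O(x^8).
The coefficient of x^7 is -208/63.

Final answer: -208/63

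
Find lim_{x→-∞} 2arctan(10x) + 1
Evaluate the dominant behaviour as x → -∞; each term tends to a finite value or vanishes.
Limit = 1 - π.

Final answer: 1 - π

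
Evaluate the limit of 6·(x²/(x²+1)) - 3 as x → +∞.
Evaluate the dominant behaviour as x → +∞; each term tends to a finite value or vanishes.
Limit = 3.

Final answer: 3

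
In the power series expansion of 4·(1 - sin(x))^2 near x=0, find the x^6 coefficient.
Expand to order 6: 4·(1 - sin(x))^2 = 8·x^6/45 - x^5/15 - 4·x^4/3 + 4·x^3/3 + 4·x^2 - 8·x + 4 + O(x^7).
The coefficient of x^6 is 8/45.

Final answer: 8/45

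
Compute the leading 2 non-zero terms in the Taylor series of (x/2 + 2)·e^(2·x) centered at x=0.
9·x/2 + 2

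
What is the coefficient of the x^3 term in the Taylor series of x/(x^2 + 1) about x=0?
Expand to order 3: x/(x^2 + 1) = -x^3 + x + O(x^4).
The coefficient of x^3 is -1.

Final answer: -1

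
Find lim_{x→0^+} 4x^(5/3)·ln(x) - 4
The product is a 0·∞ indeterminate form at x → 0⁺.
Rewrite the product as 4·ln(x) / x^(-5/3) and apply L'Hôpital, or use the standard hierarchy x^(-5/3) ≫ |ln x| as x → 0⁺.
The indeterminate product → 0, so the limit = -4.

Final answer: -4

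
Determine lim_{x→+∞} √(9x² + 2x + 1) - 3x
As x → +∞: multiply by the conjugate to get (2x+1)/(√(9x²+2x+1)+3x); the denominator ~ 6x, so the limit is 2/6 = 1/3.
Limit = 1/3.

Final answer: 1/3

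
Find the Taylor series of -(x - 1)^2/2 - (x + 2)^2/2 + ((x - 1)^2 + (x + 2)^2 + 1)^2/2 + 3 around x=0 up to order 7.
2·x^4 + 4·x^3 + 13·x^2 + 11·x + 37/2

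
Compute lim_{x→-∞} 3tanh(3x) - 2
Evaluate the dominant behaviour as x → -∞; each term tends to a finite value or vanishes.
Limit = -5.

Final answer: -5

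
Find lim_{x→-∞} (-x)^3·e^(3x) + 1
The product is a 0·∞ indeterminate form at x → -∞.
Rewrite the product as (-x)^3 / e^(-3x) (an ∞/∞ form) and apply L'Hôpital, or use the standard hierarchy e^(3|x|) ≫ |(-x)^3| as x → -∞.
The indeterminate product → 0, so the limit = 1.

Final answer: 1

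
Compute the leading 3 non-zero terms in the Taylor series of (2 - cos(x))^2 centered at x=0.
x^4/6 + x^2 + 1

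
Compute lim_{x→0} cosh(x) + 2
Direct substitution at x = 0 gives 3.

Final answer: 3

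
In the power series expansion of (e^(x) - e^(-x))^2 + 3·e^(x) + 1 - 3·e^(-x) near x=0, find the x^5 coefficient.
1/20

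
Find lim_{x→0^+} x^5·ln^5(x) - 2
The product is a 0·∞ indeterminate form at x → 0⁺.
Rewrite the product as ln^5(x) / x^(-5) and apply L'Hôpital, or use the standard hierarchy x^(-5) ≫ |ln x|^5 as x → 0⁺.
The indeterminate product → 0, so the limit = -2.

Final answer: -2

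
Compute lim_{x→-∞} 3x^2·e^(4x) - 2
The product is a 0·∞ indeterminate form at x → -∞.
Rewrite the product as 3x^2 / e^(-4x) (an ∞/∞ form) and apply L'Hôpital, or use the standard hierarchy e^(4|x|) ≫ |x^2| as x → -∞.
The indeterminate product → 0, so the limit = -2.

Final answer: -2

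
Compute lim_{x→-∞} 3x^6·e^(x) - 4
The product is a 0·∞ indeterminate form at x → -∞.
Rewrite the product as 3x^6 / e^(-x) (an ∞/∞ form) and apply L'Hôpital, or use the standard hierarchy e^(|x|) ≫ |x^6| as x → -∞.
The indeterminate product → 0, so the limit = -4.

Final answer: -4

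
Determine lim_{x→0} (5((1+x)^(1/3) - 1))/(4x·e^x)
Both numerator and denominator → 0 as x → 0; this is a 0/0 indeterminate form.
Expand each to leading order near x = 0: numerator ~ 5·x/3, denominator ~ 4·x.
The limit of the ratio is 5/12.

Final answer: 5/12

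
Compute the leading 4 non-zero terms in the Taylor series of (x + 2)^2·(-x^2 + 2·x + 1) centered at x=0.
-2·x^3 + 5·x^2 + 12·x + 4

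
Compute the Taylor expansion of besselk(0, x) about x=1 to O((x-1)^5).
besselk(0, 1) - besselk(1, 1)·(x - 1) + (besselk(0, 1)/4 + besselk(2, 1)/4)·(x - 1)^2 + (-besselk(3, 1)/24 - besselk(1, 1)/8)·(x - 1)^3 + (besselk(0, 1)/64 + besselk(2, 1)/48 + besselk(4, 1)/192)·(x - 1)^4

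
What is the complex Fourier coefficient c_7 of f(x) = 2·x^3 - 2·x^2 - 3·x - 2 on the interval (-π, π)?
Compute the real Fourier coefficients first: a_7 = 8/49, b_7 = -318/343 + 4·π^2/7.
Then c_7 = (a_7 − i·b_7)/2 = 4/49 - 2·i·π^2/7 + 159·i/343.

Final answer: 4/49 - 2·i·π^2/7 + 159·i/343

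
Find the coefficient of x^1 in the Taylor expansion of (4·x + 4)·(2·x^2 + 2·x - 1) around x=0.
Expand to order 1: (4·x + 4)·(2·x^2 + 2·x - 1) = 4·x - 4 + O(x^2).
The coefficient of x^1 is 4.

Final answer: 4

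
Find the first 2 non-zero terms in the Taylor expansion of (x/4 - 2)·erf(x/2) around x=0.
x^2/(4·√(π)) - 2·x/√(π)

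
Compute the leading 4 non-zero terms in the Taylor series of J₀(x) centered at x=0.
-x^6/2304 + x^4/64 - x^2/4 + 1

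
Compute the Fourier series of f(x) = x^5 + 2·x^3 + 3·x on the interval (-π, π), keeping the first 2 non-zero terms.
(-36·π^2 + 2·π^4 + 222)·sin(x) + (-π^4 - 15/2 + 3·π^2)·sin(2·x)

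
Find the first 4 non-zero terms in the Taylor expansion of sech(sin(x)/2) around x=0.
-239·x^6/15360 + 7·x^4/128 - x^2/8 + 1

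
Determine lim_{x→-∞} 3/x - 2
Evaluate the dominant behaviour as x → -∞; each term tends to a finite value or vanishes.
Limit = -2.

Final answer: -2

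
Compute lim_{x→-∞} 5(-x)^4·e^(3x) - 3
The product is a 0·∞ indeterminate form at x → -∞.
Rewrite the product as 5(-x)^4 / e^(-3x) (an ∞/∞ form) and apply L'Hôpital, or use the standard hierarchy e^(3|x|) ≫ |(-x)^4| as x → -∞.
The indeterminate product → 0, so the limit = -3.

Final answer: -3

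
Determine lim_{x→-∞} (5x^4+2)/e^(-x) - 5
The quotient is an ∞/∞ indeterminate form as x → -∞.
Compare growth rates of the dominant terms (exponentials ≫ polynomials ≫ logarithms), or apply L'Hôpital's rule; the quotient → 0.
Adding the constant: 0 - 5 = -5. Limit = -5.

Final answer: -5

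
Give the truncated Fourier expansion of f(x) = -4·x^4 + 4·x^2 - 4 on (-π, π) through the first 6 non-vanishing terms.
(-208 + 32·π^2)·cos(x) + (16 - 8·π^2)·cos(2·x) + (-112/27 + 32·π^2/9)·cos(3·x) + (7/4 - 2·π^2)·cos(4·x) + (-592/625 + 32·π^2/25)·cos(5·x) - 4·π^4/5 - 4 + 4·π^2/3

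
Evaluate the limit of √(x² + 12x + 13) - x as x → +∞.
This is an ∞ − ∞ indeterminate form.
Multiply and divide by the conjugate √(x²+12x + 13) + x; the x² terms cancel, leaving (12x + 13)/(√(x²+12x + 13)+x) → 12/2 = 6.
Limit = 6.

Final answer: 6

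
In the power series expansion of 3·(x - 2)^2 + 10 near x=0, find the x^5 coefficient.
Expand to order 5: 3·(x - 2)^2 + 10 = 3·x^2 - 12·x + 22 + O(x^6).
The coefficient of x^5 is 0.

Final answer: 0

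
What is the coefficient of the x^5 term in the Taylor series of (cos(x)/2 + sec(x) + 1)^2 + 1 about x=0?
Expand to order 5: (cos(x)/2 + sec(x) + 1)^2 + 1 = 29·x^4/24 + 5·x^2/4 + 29/4 + O(x^6).
The coefficient of x^5 is 0.

Final answer: 0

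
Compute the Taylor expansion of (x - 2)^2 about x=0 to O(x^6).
x^2 - 4·x + 4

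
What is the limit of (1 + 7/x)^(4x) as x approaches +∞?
As x → +∞: write (1 + 7/x)^(4x) = ((1 + 7/x)^x)^4 → (e^7)^4 = e^28.
Limit = e^(28).

Final answer: e^(28)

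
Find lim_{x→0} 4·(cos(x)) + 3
Direct substitution at x = 0 gives 7.

Final answer: 7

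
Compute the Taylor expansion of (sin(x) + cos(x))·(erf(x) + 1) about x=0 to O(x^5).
x^4·(1/24 - 1/√(π)) + x^3·(-5/(3·√(π)) - 1/6) + x^2·(-1/2 + 2/√(π)) + x·(1 + 2/√(π)) + 1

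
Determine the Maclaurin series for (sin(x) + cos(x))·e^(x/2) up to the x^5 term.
x^5/1280 - 31·x^4/384 - 13·x^3/48 + x^2/8 + 3·x/2 + 1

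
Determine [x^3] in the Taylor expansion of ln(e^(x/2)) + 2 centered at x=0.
Expand to order 3: ln(e^(x/2)) + 2 = x/2 + 2 + O(x^4).
The coefficient of x^3 is 0.

Final answer: 0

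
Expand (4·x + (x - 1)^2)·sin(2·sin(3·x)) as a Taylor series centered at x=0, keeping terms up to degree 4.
-90·x^4 - 39·x^3 + 12·x^2 + 6·x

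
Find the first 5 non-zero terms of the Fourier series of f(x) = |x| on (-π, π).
-4·cos(x)/π - 4·cos(3·x)/(9·π) - 4·cos(5·x)/(25·π) - 4·cos(7·x)/(49·π) + π/2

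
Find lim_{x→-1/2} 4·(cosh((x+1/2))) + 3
Direct substitution at x = -1/2 gives 7.

Final answer: 7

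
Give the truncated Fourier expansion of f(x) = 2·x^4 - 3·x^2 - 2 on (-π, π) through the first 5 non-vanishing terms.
(108 - 16·π^2)·cos(x) + (-9 + 4·π^2)·cos(2·x) + (68/27 - 16·π^2/9)·cos(3·x) + (-9/8 + π^2)·cos(4·x) - π^2 - 2 + 2·π^4/5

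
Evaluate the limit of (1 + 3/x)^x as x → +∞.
As x → +∞: this is the defining limit (1 + 3/x)^x → e^3.
Limit = e^(3).

Final answer: e^(3)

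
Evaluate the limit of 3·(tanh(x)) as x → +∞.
Evaluate the dominant behaviour as x → +∞; each term tends to a finite value or vanishes.
Limit = 3.

Final answer: 3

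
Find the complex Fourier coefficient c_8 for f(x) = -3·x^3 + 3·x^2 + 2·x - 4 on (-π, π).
Compute the real Fourier coefficients first: a_8 = 3/16, b_8 = -73/128 + 3·π^2/4.
Then c_8 = (a_8 − i·b_8)/2 = 3/32 - 3·i·π^2/8 + 73·i/256.

Final answer: 3/32 - 3·i·π^2/8 + 73·i/256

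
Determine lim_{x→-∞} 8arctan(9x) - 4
Evaluate the dominant behaviour as x → -∞; each term tends to a finite value or vanishes.
Limit = -4·π - 4.

Final answer: -4·π - 4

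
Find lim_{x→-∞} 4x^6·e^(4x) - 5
The product is a 0·∞ indeterminate form at x → -∞.
Rewrite the product as 4x^6 / e^(-4x) (an ∞/∞ form) and apply L'Hôpital, or use the standard hierarchy e^(4|x|) ≫ |x^6| as x → -∞.
The indeterminate product → 0, so the limit = -5.

Final answer: -5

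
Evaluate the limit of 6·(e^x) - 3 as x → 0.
Direct substitution at x = 0 gives 3.

Final answer: 3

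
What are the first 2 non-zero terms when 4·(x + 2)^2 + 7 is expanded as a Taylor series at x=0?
16·x + 23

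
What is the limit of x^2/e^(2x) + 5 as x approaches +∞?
The quotient is an ∞/∞ indeterminate form as x → +∞.
The exponential denominator e^(2x) dominates the polynomial numerator (e^x ≫ x^2 as x → ∞), so the quotient → 0.
Adding the constant: 0 + 5 = 5. Limit = 5.

Final answer: 5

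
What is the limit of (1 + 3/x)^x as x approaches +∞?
As x → +∞: this is the defining limit (1 + 3/x)^x → e^3.
Limit = e^(3).

Final answer: e^(3)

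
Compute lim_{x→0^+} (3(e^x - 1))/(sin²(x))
Both numerator and denominator → 0 as x → 0^+; this is a 0/0 indeterminate form.
Expand each to leading order near x = 0: numerator ~ 3·x, denominator ~ x^2.
The limit of the ratio is ∞.

Final answer: ∞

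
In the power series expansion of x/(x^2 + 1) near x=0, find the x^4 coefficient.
Expand to order 4: x/(x^2 + 1) = -x^3 + x + O(x^5).
The coefficient of x^4 is 0.

Final answer: 0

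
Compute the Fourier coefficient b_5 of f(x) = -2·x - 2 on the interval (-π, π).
b_5 = (1/π) ∫_{-π}^{π} f(x)·sin(5x) dx.
Evaluate the integral (use parity and integration by parts as needed): b_5 = -4/5.

Final answer: -4/5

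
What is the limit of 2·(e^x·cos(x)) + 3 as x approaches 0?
Direct substitution at x = 0 gives 5.

Final answer: 5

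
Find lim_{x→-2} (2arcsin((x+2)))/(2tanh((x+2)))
Both numerator and denominator → 0 as x → -2; this is a 0/0 indeterminate form.
Expand each to leading order near x = -2: numerator ~ 2·(x + 2), denominator ~ 2·(x + 2).
The limit of the ratio is 1.

Final answer: 1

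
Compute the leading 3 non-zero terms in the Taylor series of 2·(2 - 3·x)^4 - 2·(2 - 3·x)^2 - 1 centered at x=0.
414·x^2 - 168·x + 23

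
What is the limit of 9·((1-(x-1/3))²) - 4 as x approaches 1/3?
Direct substitution at x = 1/3 gives 5.

Final answer: 5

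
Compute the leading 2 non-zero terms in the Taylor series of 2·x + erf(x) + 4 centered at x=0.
x·(2/√(π) + 2) + 4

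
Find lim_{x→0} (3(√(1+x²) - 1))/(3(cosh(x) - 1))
Both numerator and denominator → 0 as x → 0; this is a 0/0 indeterminate form.
Expand each to leading order near x = 0: numerator ~ 3·x^2/2, denominator ~ 3·x^2/2.
The limit of the ratio is 1.

Final answer: 1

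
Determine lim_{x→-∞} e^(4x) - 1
Evaluate the dominant behaviour as x → -∞; each term tends to a finite value or vanishes.
Limit = -1.

Final answer: -1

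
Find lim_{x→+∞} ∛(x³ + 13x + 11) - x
This is an ∞ − ∞ indeterminate form.
Multiply by (A² + AB + B²)/(A² + AB + B²) where A = ∛(x³+13x + 11), B = x to use A³ − B³ = (A−B)(A²+AB+B²); the x³ terms cancel, leaving (13x + 11)/(A²+AB+B²) with denominator ~ 3x², so the limit is 0.
Limit = 0.

Final answer: 0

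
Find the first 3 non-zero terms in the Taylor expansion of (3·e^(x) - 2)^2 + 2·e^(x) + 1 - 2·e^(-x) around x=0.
12·x^2 + 10·x + 2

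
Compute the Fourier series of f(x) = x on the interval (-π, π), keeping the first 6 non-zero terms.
2·sin(x) - sin(2·x) + 2·sin(3·x)/3 - sin(4·x)/2 + 2·sin(5·x)/5 - sin(6·x)/3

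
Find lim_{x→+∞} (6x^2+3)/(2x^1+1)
This is an ∞/∞ indeterminate form as x → +∞.
Divide numerator and denominator by x^2 and let the lower-order terms vanish; the numerator's degree 2 exceeds the denominator's degree 1, so the quotient diverges.
Limit = ∞.

Final answer: ∞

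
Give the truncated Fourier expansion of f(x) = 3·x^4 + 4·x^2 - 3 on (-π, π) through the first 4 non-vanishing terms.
(128 - 24·π^2)·cos(x) + (-5 + 6·π^2)·cos(2·x) - 8·π^2·cos(3·x)/3 - 3 + 4·π^2/3 + 3·π^4/5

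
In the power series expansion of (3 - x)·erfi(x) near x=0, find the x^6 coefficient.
Expand to order 6: (3 - x)·erfi(x) = -x^6/(5·√(π)) + 3·x^5/(5·√(π)) - 2·x^4/(3·√(π)) + 2·x^3/√(π) - 2·x^2/√(π) + 6·x/√(π) + O(x^7).
The coefficient of x^6 is -1/(5·√(π)).

Final answer: -1/(5·√(π))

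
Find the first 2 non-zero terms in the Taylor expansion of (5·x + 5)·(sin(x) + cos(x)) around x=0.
10·x + 5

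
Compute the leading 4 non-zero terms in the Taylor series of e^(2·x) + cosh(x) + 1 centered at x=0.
4·x^3/3 + 5·x^2/2 + 2·x + 3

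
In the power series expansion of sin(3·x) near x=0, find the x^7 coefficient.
Expand to order 7: sin(3·x) = -243·x^7/560 + 81·x^5/40 - 9·x^3/2 + 3·x + O(x^8).
The coefficient of x^7 is -243/560.

Final answer: -243/560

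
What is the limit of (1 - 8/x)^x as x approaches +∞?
As x → +∞: this is the defining limit (1 - 8/x)^x → e^(-8).
Limit = e^(-8).

Final answer: e^(-8)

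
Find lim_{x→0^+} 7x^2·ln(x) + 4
The product is a 0·∞ indeterminate form at x → 0⁺.
Rewrite the product as 7·ln(x) / x^(-2) and apply L'Hôpital, or use the standard hierarchy x^(-2) ≫ |ln x| as x → 0⁺.
The indeterminate product → 0, so the limit = 4.

Final answer: 4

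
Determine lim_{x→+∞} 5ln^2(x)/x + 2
The quotient is an ∞/∞ indeterminate form as x → +∞.
The polynomial denominator x dominates the logarithmic numerator (any positive power of x ≫ ln^2(x) as x → ∞), so the quotient → 0.
Adding the constant: 0 + 2 = 2. Limit = 2.

Final answer: 2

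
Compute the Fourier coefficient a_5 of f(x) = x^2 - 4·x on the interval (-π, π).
a_5 = (1/π) ∫_{-π}^{π} f(x)·cos(5x) dx.
Evaluate the integral (use parity and integration by parts as needed): a_5 = -4/25.

Final answer: -4/25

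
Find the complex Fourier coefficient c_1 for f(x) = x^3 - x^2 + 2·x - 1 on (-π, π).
Compute the real Fourier coefficients first: a_1 = 4, b_1 = -8 + 2·π^2.
Then c_1 = (a_1 − i·b_1)/2 = 2 - i·π^2 + 4·i.

Final answer: 2 - i·π^2 + 4·i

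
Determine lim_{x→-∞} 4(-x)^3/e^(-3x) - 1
The quotient is an ∞/∞ indeterminate form as x → -∞.
Compare growth rates of the dominant terms (exponentials ≫ polynomials ≫ logarithms), or apply L'Hôpital's rule; the quotient → 0.
Adding the constant: 0 - 1 = -1. Limit = -1.

Final answer: -1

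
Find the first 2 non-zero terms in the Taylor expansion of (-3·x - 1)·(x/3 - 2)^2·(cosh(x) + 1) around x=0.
-64·x/3 - 8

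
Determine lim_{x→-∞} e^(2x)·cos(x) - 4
Evaluate the dominant behaviour as x → -∞; each term tends to a finite value or vanishes.
Limit = -4.

Final answer: -4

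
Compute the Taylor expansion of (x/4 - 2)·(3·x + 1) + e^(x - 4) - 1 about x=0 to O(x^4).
x^3·e^(-4)/6 + x^2·(e^(-4)/2 + 3/4) + x·(-23/4 + e^(-4)) - 3 + e^(-4)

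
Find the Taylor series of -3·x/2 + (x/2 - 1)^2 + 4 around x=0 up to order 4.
x^2/4 - 5·x/2 + 5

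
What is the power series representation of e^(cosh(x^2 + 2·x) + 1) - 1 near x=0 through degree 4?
19·x^4·e^(2)/6 + 2·x^3·e^(2) + 2·x^2·e^(2) - 1 + e^(2)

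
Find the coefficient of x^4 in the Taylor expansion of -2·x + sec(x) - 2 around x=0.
Expand to order 4: -2·x + sec(x) - 2 = 5·x^4/24 + x^2/2 - 2·x - 1 + O(x^5).
The coefficient of x^4 is 5/24.

Final answer: 5/24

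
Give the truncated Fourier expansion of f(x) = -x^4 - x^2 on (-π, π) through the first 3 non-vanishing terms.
(-44 + 8·π^2)·cos(x) + (2 - 2·π^2)·cos(2·x) - π^4/5 - π^2/3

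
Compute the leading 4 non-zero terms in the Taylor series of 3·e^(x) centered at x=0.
x^3/2 + 3·x^2/2 + 3·x + 3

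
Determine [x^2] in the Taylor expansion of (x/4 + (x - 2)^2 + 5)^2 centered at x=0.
Expand to order 2: (x/4 + (x - 2)^2 + 5)^2 = 513·x^2/16 - 135·x/2 + 81 + O(x^3).
The coefficient of x^2 is 513/16.

Final answer: 513/16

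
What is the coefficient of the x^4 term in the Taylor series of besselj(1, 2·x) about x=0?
Expand to order 4: besselj(1, 2·x) = -x^3/2 + x + O(x^5).
The coefficient of x^4 is 0.

Final answer: 0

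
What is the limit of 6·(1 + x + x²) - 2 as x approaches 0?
Direct substitution at x = 0 gives 4.

Final answer: 4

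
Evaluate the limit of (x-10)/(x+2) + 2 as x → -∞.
Evaluate the dominant behaviour as x → -∞; each term tends to a finite value or vanishes.
Limit = 3.

Final answer: 3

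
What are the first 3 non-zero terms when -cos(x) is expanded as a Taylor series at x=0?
-x^4/24 + x^2/2 - 1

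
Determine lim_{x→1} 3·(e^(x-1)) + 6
Direct substitution at x = 1 gives 9.

Final answer: 9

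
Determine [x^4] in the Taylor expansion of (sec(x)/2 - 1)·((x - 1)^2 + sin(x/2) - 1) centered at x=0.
Expand to order 4: (sec(x)/2 - 1)·((x - 1)^2 + sin(x/2) - 1) = x^4/4 - 35·x^3/96 - x^2/2 + 3·x/4 + O(x^5).
The coefficient of x^4 is 1/4.

Final answer: 1/4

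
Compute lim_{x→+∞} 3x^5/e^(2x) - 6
The quotient is an ∞/∞ indeterminate form as x → +∞.
The exponential denominator e^(2x) dominates the polynomial numerator (e^x ≫ x^5 as x → ∞), so the quotient → 0.
Adding the constant: 0 - 6 = -6. Limit = -6.

Final answer: -6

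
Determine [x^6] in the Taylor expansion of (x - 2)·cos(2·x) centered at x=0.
Expand to order 6: (x - 2)·cos(2·x) = 8·x^6/45 + 2·x^5/3 - 4·x^4/3 - 2·x^3 + 4·x^2 + x - 2 + O(x^7).
The coefficient of x^6 is 8/45.

Final answer: 8/45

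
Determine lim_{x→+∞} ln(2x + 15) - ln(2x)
This is an ∞ − ∞ indeterminate form.
Combine the logarithms: ln(2x+15) − ln(2x) = ln((2x+15)/(2x)) = ln(1 + 15/(2x)) → ln(1) = 0.
Limit = 0.

Final answer: 0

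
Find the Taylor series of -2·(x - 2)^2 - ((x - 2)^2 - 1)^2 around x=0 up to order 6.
-x^4 + 8·x^3 - 24·x^2 + 32·x - 17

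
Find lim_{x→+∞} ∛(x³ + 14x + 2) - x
This is an ∞ − ∞ indeterminate form.
Multiply by (A² + AB + B²)/(A² + AB + B²) where A = ∛(x³+14x + 2), B = x to use A³ − B³ = (A−B)(A²+AB+B²); the x³ terms cancel, leaving (14x + 2)/(A²+AB+B²) with denominator ~ 3x², so the limit is 0.
Limit = 0.

Final answer: 0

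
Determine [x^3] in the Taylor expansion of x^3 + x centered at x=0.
Expand to order 3: x^3 + x = x^3 + x + O(x^4).
The coefficient of x^3 is 1.

Final answer: 1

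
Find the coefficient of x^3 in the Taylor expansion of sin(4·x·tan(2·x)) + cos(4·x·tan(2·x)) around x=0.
Expand to order 3: sin(4·x·tan(2·x)) + cos(4·x·tan(2·x)) = 8·x^2 + 1 + O(x^4).
The coefficient of x^3 is 0.

Final answer: 0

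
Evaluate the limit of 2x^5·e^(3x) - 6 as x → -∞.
The product is a 0·∞ indeterminate form at x → -∞.
Rewrite the product as 2x^5 / e^(-3x) (an ∞/∞ form) and apply L'Hôpital, or use the standard hierarchy e^(3|x|) ≫ |x^5| as x → -∞.
The indeterminate product → 0, so the limit = -6.

Final answer: -6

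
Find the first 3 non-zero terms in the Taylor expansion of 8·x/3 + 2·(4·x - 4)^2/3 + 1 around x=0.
32·x^2/3 - 56·x/3 + 35/3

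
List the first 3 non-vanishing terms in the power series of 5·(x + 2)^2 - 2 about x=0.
5·x^2 + 20·x + 18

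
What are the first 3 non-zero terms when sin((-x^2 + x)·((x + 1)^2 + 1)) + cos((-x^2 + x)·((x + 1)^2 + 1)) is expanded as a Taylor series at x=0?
-2·x^2 + 2·x + 1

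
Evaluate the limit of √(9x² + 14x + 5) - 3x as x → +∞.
As x → +∞: multiply by the conjugate to get (14x+5)/(√(9x²+14x+5)+3x); the denominator ~ 6x, so the limit is 14/6 = 7/3.
Limit = 7/3.

Final answer: 7/3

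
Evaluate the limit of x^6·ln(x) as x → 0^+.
This is a 0·∞ indeterminate form at x → 0⁺.
Rewrite the product as ln(x) / x^(-6) and apply L'Hôpital, or use the standard hierarchy x^(-6) ≫ |ln x| as x → 0⁺.
The indeterminate product → 0, so the limit = 0.

Final answer: 0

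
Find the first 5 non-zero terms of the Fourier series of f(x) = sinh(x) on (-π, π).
sin(x)·sinh(π)/π - 4·sin(2·x)·sinh(π)/(5·π) + 3·sin(3·x)·sinh(π)/(5·π) - 8·sin(4·x)·sinh(π)/(17·π) + 5·sin(5·x)·sinh(π)/(13·π)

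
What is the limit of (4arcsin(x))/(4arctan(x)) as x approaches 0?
Both numerator and denominator → 0 as x → 0; this is a 0/0 indeterminate form.
Expand each to leading order near x = 0: numerator ~ 4·x, denominator ~ 4·x.
The limit of the ratio is 1.

Final answer: 1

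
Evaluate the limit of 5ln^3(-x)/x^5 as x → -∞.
This is an ∞/∞ indeterminate form as x → -∞.
Compare growth rates of the dominant terms (exponentials ≫ polynomials ≫ logarithms), or apply L'Hôpital's rule; the quotient → 0.
Limit = 0.

Final answer: 0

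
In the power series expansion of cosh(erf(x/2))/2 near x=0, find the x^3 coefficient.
Expand to order 3: cosh(erf(x/2))/2 = x^2/(4·π) + 1/2 + O(x^4).
The coefficient of x^3 is 0.

Final answer: 0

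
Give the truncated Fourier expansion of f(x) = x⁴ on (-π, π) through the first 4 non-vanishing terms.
(48 - 8·π^2)·cos(x) + (-3 + 2·π^2)·cos(2·x) + (16/27 - 8·π^2/9)·cos(3·x) + π^4/5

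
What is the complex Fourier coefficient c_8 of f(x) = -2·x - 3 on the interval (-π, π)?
Compute the real Fourier coefficients first: a_8 = 0, b_8 = 1/2.
Then c_8 = (a_8 − i·b_8)/2 = -i/4.

Final answer: -i/4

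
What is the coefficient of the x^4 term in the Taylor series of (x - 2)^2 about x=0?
Expand to order 4: (x - 2)^2 = x^2 - 4·x + 4 + O(x^5).
The coefficient of x^4 is 0.

Final answer: 0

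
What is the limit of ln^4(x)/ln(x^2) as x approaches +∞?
This is an ∞/∞ indeterminate form as x → +∞.
Write ln(x^2) = 2·ln(x), reducing the quotient to ln^3(x)/2 → ∞.
Limit = ∞.

Final answer: ∞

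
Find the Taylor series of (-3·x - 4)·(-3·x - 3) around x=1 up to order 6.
42 + 39·(x - 1) + 9·(x - 1)^2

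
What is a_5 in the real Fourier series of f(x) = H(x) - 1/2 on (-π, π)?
a_5 = (1/π) ∫_{-π}^{π} f(x)·cos(5x) dx.
Evaluate the integral (use parity and integration by parts as needed): a_5 = 0.

Final answer: 0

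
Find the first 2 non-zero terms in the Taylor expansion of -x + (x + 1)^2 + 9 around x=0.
x + 10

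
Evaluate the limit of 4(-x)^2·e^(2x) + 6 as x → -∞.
The product is a 0·∞ indeterminate form at x → -∞.
Rewrite the product as 4(-x)^2 / e^(-2x) (an ∞/∞ form) and apply L'Hôpital, or use the standard hierarchy e^(2|x|) ≫ |(-x)^2| as x → -∞.
The indeterminate product → 0, so the limit = 6.

Final answer: 6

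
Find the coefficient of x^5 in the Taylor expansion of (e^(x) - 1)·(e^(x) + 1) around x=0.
Expand to order 5: (e^(x) - 1)·(e^(x) + 1) = 4·x^5/15 + 2·x^4/3 + 4·x^3/3 + 2·x^2 + 2·x + O(x^6).
The coefficient of x^5 is 4/15.

Final answer: 4/15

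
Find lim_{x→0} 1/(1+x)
Direct substitution at x = 0 gives 1.

Final answer: 1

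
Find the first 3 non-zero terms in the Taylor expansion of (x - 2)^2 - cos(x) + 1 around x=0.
3·x^2/2 - 4·x + 4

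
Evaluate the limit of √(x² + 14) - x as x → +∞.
This is an ∞ − ∞ indeterminate form.
Multiply and divide by the conjugate √(x²+14) + x; the x² terms cancel, leaving 14/(√(x²+14)+x) → 0.
Limit = 0.

Final answer: 0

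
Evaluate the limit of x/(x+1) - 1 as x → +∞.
Evaluate the dominant behaviour as x → +∞; each term tends to a finite value or vanishes.
Limit = 0.

Final answer: 0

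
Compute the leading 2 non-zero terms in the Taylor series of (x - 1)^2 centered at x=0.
1 - 2·x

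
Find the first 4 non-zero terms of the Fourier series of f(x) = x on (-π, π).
2·sin(x) - sin(2·x) + 2·sin(3·x)/3 - sin(4·x)/2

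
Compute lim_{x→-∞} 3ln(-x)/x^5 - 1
The quotient is an ∞/∞ indeterminate form as x → -∞.
Compare growth rates of the dominant terms (exponentials ≫ polynomials ≫ logarithms), or apply L'Hôpital's rule; the quotient → 0.
Adding the constant: 0 - 1 = -1. Limit = -1.

Final answer: -1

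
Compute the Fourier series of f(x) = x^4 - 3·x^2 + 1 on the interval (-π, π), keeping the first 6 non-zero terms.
(60 - 8·π^2)·cos(x) + (-6 + 2·π^2)·cos(2·x) + (52/27 - 8·π^2/9)·cos(3·x) + (-15/16 + π^2/2)·cos(4·x) + (348/625 - 8·π^2/25)·cos(5·x) - π^2 + 1 + π^4/5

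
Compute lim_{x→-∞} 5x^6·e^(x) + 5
The product is a 0·∞ indeterminate form at x → -∞.
Rewrite the product as 5x^6 / e^(-x) (an ∞/∞ form) and apply L'Hôpital, or use the standard hierarchy e^(|x|) ≫ |x^6| as x → -∞.
The indeterminate product → 0, so the limit = 5.

Final answer: 5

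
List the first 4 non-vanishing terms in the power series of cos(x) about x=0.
-x^6/720 + x^4/24 - x^2/2 + 1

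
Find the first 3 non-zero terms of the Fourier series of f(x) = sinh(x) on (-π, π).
sin(x)·sinh(π)/π - 4·sin(2·x)·sinh(π)/(5·π) + 3·sin(3·x)·sinh(π)/(5·π)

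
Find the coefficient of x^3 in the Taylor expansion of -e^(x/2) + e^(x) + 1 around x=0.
Expand to order 3: -e^(x/2) + e^(x) + 1 = 7·x^3/48 + 3·x^2/8 + x/2 + 1 + O(x^4).
The coefficient of x^3 is 7/48.

Final answer: 7/48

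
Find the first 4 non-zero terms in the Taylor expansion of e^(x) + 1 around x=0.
x^3/6 + x^2/2 + x + 2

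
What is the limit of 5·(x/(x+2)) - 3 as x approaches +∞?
Evaluate the dominant behaviour as x → +∞; each term tends to a finite value or vanishes.
Limit = 2.

Final answer: 2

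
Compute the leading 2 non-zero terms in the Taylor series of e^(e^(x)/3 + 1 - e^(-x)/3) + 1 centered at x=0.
2·e·x/3 + 1 + e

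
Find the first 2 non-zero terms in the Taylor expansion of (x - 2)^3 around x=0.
12·x - 8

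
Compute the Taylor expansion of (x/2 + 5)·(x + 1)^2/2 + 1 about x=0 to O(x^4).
x^3/4 + 3·x^2 + 21·x/4 + 7/2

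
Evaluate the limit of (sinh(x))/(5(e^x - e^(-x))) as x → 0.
Both numerator and denominator → 0 as x → 0; this is a 0/0 indeterminate form.
Expand each to leading order near x = 0: numerator ~ x, denominator ~ 10·x.
The limit of the ratio is 1/10.

Final answer: 1/10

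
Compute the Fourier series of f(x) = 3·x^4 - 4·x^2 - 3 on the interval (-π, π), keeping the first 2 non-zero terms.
(160 - 24·π^2)·cos(x) - 4·π^2/3 - 3 + 3·π^4/5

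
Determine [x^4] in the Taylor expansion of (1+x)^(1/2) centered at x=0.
Expand to order 4: (1+x)^(1/2) = -5·x^4/128 + x^3/16 - x^2/8 + x/2 + 1 + O(x^5).
The coefficient of x^4 is -5/128.

Final answer: -5/128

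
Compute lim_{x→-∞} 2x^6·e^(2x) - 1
The product is a 0·∞ indeterminate form at x → -∞.
Rewrite the product as 2x^6 / e^(-2x) (an ∞/∞ form) and apply L'Hôpital, or use the standard hierarchy e^(2|x|) ≫ |x^6| as x → -∞.
The indeterminate product → 0, so the limit = -1.

Final answer: -1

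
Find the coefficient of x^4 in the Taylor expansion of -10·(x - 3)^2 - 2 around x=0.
Expand to order 4: -10·(x - 3)^2 - 2 = -10·x^2 + 60·x - 92 + O(x^5).
The coefficient of x^4 is 0.

Final answer: 0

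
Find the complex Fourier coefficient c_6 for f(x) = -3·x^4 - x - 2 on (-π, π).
Compute the real Fourier coefficients first: a_6 = 1/9 - 2·π^2/3, b_6 = 1/3.
Then c_6 = (a_6 − i·b_6)/2 = -π^2/3 + 1/18 - i/6.

Final answer: -π^2/3 + 1/18 - i/6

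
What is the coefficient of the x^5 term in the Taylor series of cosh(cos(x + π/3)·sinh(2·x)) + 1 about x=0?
Expand to order 5: cosh(cos(x + π/3)·sinh(2·x)) + 1 = -5·√(3)·x^5/6 + 41·x^4/24 - √(3)·x^3 + x^2/2 + 2 + O(x^6).
The coefficient of x^5 is -5·√(3)/6.

Final answer: -5·√(3)/6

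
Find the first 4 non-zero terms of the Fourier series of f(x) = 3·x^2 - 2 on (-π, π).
-12·cos(x) + 3·cos(2·x) - 4·cos(3·x)/3 - 2 + π^2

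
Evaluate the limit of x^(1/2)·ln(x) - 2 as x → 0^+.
The product is a 0·∞ indeterminate form at x → 0⁺.
Rewrite the product as ln(x) / x^(-1/2) and apply L'Hôpital, or use the standard hierarchy x^(-1/2) ≫ |ln x| as x → 0⁺.
The indeterminate product → 0, so the limit = -2.

Final answer: -2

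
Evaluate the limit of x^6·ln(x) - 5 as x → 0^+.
The product is a 0·∞ indeterminate form at x → 0⁺.
Rewrite the product as ln(x) / x^(-6) and apply L'Hôpital, or use the standard hierarchy x^(-6) ≫ |ln x| as x → 0⁺.
The indeterminate product → 0, so the limit = -5.

Final answer: -5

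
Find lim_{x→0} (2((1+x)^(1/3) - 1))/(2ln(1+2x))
Both numerator and denominator → 0 as x → 0; this is a 0/0 indeterminate form.
Expand each to leading order near x = 0: numerator ~ 2·x/3, denominator ~ 4·x.
The limit of the ratio is 1/6.

Final answer: 1/6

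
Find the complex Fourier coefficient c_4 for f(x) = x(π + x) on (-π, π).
Compute the real Fourier coefficients first: a_4 = 1/4, b_4 = -π/2.
Then c_4 = (a_4 − i·b_4)/2 = 1/8 + i·π/4.

Final answer: 1/8 + i·π/4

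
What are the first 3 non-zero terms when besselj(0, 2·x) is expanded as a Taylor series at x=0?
x^4/4 - x^2 + 1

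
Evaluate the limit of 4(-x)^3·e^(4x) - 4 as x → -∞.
The product is a 0·∞ indeterminate form at x → -∞.
Rewrite the product as 4(-x)^3 / e^(-4x) (an ∞/∞ form) and apply L'Hôpital, or use the standard hierarchy e^(4|x|) ≫ |(-x)^3| as x → -∞.
The indeterminate product → 0, so the limit = -4.

Final answer: -4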